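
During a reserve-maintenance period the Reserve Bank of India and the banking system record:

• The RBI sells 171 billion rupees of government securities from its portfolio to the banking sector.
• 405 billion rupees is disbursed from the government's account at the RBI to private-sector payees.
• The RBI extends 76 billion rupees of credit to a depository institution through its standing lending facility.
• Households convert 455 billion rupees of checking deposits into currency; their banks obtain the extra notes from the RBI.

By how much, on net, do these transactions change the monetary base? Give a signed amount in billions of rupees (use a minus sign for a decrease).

OMO sale (to banks) 171 billion rupees: RBI balance sheet contracts → −171B.
Government spending 405 billion rupees: a non-base liability converts back to reserves → +405B.
Discount-window loan 76 billion rupees: RBI balance sheet expands → +76B.
Currency withdrawal 455 billion rupees: just a shift between currency and reserves — both are base money → 0.
Net: −171 + 405 + 76 + 0 = +310 billion.

+310 billion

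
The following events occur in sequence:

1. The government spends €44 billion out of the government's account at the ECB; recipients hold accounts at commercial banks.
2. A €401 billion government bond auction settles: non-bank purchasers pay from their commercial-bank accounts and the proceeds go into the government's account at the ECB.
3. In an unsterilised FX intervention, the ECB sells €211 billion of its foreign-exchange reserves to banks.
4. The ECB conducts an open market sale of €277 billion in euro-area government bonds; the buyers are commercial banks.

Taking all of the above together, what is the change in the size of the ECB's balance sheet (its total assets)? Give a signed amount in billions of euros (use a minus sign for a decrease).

-€488 billion

ECB balance sheet:
  Assets:      Securities −€277B, Foreign assets −€211B
  Liabilities: Bank reserves −€845B, Government deposits +€357B
Commercial banking system:
  Assets:      Reserves at CB −€845B, Securities +€277B, Foreign assets +€211B
  Liabilities: Checkable deposits −€357B
Change in total ECB assets = -€488 billion.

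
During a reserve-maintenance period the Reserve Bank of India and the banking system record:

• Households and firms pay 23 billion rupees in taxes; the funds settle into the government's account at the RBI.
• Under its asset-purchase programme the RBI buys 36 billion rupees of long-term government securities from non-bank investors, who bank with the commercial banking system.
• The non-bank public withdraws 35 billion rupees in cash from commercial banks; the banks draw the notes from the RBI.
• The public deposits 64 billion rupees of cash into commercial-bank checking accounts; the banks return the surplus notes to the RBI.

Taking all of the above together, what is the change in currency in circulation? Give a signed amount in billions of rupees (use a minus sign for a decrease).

RBI balance sheet:
  Assets:      Securities +36B
  Liabilities: Bank reserves +42B, Currency in circulation −29B, Government deposits +23B
So the change in currency in circulation is -29 billion.

-29 billion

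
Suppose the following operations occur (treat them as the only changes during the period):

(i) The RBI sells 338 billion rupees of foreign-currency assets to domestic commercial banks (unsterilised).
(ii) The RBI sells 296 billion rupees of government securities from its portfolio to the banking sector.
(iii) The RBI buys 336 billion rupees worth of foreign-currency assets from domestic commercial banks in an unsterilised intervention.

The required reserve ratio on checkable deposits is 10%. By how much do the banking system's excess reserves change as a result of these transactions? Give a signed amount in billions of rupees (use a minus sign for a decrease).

FX sale 338 billion rupees: reserves −338B, deposits 0.
OMO sale (to banks) 296 billion rupees: reserves −296B, deposits 0.
FX purchase 336 billion rupees: reserves +336B, deposits 0.
Totals: Δreserves = −298B, Δdeposits = 0.
Δrequired reserves = 10% × 0 = 0.
Δexcess reserves = Δreserves − Δrequired = −298B − (0) = -298 billion.

-298 billion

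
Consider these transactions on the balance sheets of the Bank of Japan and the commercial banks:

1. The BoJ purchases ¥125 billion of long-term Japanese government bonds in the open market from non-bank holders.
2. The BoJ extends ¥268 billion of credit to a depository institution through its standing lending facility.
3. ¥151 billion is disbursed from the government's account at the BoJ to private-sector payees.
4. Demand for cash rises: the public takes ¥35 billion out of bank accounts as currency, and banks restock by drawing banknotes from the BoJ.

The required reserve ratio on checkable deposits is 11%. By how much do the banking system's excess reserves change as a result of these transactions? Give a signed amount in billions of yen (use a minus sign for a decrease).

Asset purchase (from non-banks) ¥125 billion: reserves +¥125B, deposits +¥125B.
Discount-window loan ¥268 billion: reserves +¥268B, deposits 0.
Government spending ¥151 billion: reserves +¥151B, deposits +¥151B.
Currency withdrawal ¥35 billion: reserves −¥35B, deposits −¥35B.
Totals: Δreserves = +¥509B, Δdeposits = +¥241B.
Δrequired reserves = 11% × +¥241B = +¥26.51B.
Δexcess reserves = Δreserves − Δrequired = +¥509B − (+¥26.51B) = +¥482.49 billion.

+¥482.49 billion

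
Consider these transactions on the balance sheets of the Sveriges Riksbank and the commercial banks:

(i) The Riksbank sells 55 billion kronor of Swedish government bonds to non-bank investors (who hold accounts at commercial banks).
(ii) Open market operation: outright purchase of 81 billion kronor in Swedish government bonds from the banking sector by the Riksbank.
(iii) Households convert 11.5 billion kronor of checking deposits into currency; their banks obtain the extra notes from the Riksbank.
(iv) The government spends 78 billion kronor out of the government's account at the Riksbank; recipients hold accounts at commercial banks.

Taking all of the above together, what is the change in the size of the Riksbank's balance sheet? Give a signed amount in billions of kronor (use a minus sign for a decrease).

+26 billion

Riksbank balance sheet:
  Assets:      Securities +26B
  Liabilities: Bank reserves +92.5B, Currency in circulation +11.5B, Government deposits −78B
Change in total Riksbank assets = +26 billion.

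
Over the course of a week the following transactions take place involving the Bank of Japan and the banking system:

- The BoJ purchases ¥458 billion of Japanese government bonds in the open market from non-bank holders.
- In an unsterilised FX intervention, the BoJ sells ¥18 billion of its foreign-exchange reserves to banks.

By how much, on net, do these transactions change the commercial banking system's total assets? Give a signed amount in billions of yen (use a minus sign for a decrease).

BoJ balance sheet:
  Assets:      Securities +¥458B, Foreign assets −¥18B
  Liabilities: Bank reserves +¥440B
Commercial banking system:
  Assets:      Reserves at CB +¥440B, Foreign assets +¥18B
  Liabilities: Checkable deposits +¥458B
Change in total bank assets = +¥458 billion.

+¥458 billion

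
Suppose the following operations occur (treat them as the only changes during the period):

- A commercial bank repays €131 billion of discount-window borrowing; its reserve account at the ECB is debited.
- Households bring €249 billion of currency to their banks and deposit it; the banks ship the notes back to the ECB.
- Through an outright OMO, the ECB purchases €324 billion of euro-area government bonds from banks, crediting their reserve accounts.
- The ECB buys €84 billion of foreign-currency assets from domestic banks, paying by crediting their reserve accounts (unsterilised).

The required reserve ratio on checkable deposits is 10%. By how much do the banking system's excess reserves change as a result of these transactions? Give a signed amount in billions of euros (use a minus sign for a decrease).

+€501.1 billion

Discount-window repayment €131 billion: reserves −€131B, deposits 0.
Currency deposit €249 billion: reserves +€249B, deposits +€249B.
OMO purchase (from banks) €324 billion: reserves +€324B, deposits 0.
FX purchase €84 billion: reserves +€84B, deposits 0.
Totals: Δreserves = +€526B, Δdeposits = +€249B.
Δrequired reserves = 10% × +€249B = +€24.9B.
Δexcess reserves = Δreserves − Δrequired = +€526B − (+€24.9B) = +€501.1 billion.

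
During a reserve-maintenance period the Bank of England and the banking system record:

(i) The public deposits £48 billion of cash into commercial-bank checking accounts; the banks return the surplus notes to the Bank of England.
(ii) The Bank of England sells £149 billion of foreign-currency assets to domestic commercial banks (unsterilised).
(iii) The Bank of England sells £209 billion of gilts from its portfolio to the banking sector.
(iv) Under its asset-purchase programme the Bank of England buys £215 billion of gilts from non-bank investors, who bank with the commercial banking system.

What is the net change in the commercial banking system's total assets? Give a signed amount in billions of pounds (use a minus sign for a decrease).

Currency deposit £48 billion: bank balance sheets expand → +£48B.
FX sale £149 billion: just an asset swap on bank balance sheets → 0.
OMO sale (to banks) £209 billion: just an asset swap on bank balance sheets → 0.
Asset purchase (from non-banks) £215 billion: bank balance sheets expand → +£215B.
Net: 48 + 0 + 0 + 215 = +£263 billion.

+£263 billion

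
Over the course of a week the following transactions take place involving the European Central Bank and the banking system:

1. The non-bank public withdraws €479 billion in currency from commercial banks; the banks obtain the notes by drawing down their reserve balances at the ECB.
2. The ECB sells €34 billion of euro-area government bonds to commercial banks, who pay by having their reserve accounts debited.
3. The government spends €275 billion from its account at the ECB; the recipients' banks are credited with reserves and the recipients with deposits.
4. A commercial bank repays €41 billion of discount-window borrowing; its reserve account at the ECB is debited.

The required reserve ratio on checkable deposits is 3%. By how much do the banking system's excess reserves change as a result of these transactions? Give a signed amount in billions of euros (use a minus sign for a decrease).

Currency withdrawal €479 billion: reserves −€479B, deposits −€479B.
OMO sale (to banks) €34 billion: reserves −€34B, deposits 0.
Government spending €275 billion: reserves +€275B, deposits +€275B.
Discount-window repayment €41 billion: reserves −€41B, deposits 0.
Totals: Δreserves = −€279B, Δdeposits = −€204B.
Δrequired reserves = 3% × −€204B = −€6.12B.
Δexcess reserves = Δreserves − Δrequired = −€279B − (−€6.12B) = -€272.88 billion.

-€272.88 billion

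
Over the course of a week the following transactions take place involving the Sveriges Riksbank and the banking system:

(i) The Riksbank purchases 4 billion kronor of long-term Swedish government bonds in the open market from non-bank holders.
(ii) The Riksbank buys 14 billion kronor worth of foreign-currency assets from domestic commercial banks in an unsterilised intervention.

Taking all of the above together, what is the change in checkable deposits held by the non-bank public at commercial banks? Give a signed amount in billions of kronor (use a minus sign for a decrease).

+4 billion

Asset purchase (from non-banks) 4 billion kronor: non-bank counterparties' bank balances rise → +4B.
FX purchase 14 billion kronor: the counterparty is a bank, so public deposits are unchanged → 0.
Net: 4 + 0 = +4 billion.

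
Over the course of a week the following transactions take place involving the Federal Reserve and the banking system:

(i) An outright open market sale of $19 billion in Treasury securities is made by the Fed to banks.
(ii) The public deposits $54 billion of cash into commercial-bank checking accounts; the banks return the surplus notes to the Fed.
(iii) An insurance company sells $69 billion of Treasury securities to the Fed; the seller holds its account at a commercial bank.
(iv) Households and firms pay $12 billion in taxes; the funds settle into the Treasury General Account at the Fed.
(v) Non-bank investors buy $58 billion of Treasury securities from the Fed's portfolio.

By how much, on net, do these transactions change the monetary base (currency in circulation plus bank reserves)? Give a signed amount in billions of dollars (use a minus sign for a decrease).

Fed balance sheet:
  Assets:      Securities −$8B
  Liabilities: Bank reserves +$34B, Currency in circulation −$54B, Government deposits +$12B
Commercial banking system:
  Assets:      Reserves at CB +$34B, Securities +$19B
  Liabilities: Checkable deposits +$53B
Monetary base = currency + reserves: −$54B + (+$34B) = -$20 billion.

-$20 billion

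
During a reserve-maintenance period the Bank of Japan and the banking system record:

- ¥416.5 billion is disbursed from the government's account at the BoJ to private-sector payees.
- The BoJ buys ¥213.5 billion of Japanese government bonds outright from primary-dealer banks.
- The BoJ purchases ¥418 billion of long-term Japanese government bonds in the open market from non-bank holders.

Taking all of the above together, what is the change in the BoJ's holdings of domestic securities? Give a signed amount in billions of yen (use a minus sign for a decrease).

+¥631.5 billion

Government spending ¥416.5 billion: the BoJ's securities portfolio is untouched → 0.
OMO purchase (from banks) ¥213.5 billion: securities added to the BoJ's portfolio → +¥213.5B.
Asset purchase (from non-banks) ¥418 billion: securities added to the BoJ's portfolio → +¥418B.
Net: 0 + 213.5 + 418 = +¥631.5 billion.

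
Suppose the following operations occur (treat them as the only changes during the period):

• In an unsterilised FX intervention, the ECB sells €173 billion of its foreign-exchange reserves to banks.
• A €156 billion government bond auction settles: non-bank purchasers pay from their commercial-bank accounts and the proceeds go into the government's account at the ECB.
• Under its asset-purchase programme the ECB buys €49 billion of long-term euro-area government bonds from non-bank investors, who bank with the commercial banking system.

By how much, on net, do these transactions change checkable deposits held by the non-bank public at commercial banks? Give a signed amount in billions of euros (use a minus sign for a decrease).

ECB balance sheet:
  Assets:      Securities +€49B, Foreign assets −€173B
  Liabilities: Bank reserves −€280B, Government deposits +€156B
Commercial banking system:
  Assets:      Reserves at CB −€280B, Foreign assets +€173B
  Liabilities: Checkable deposits −€107B
So the change in checkable deposits held by the non-bank public at commercial banks is -€107 billion.

-€107 billion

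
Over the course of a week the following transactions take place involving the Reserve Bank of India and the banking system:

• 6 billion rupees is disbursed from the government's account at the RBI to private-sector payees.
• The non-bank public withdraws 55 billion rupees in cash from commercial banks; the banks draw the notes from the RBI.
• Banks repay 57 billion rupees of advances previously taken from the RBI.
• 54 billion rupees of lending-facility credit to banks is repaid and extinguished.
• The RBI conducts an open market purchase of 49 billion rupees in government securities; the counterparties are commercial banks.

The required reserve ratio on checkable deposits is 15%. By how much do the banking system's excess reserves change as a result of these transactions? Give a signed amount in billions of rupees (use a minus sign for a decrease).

Government spending 6 billion rupees: reserves +6B, deposits +6B.
Currency withdrawal 55 billion rupees: reserves −55B, deposits −55B.
Discount-window repayment 57 billion rupees: reserves −57B, deposits 0.
Discount-window repayment 54 billion rupees: reserves −54B, deposits 0.
OMO purchase (from banks) 49 billion rupees: reserves +49B, deposits 0.
Totals: Δreserves = −111B, Δdeposits = −49B.
Δrequired reserves = 15% × −49B = −7.35B.
Δexcess reserves = Δreserves − Δrequired = −111B − (−7.35B) = -103.65 billion.

-103.65 billion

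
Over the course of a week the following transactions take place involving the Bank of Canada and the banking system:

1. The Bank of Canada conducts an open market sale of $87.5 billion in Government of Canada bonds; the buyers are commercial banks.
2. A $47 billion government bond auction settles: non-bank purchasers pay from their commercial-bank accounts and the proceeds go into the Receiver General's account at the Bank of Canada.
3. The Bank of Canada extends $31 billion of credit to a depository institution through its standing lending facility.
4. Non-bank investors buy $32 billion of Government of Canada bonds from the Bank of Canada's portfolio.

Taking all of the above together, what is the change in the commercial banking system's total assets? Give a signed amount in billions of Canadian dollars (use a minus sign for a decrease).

Bank of Canada balance sheet:
  Assets:      Securities −$119.5B, Loans to banks +$31B
  Liabilities: Bank reserves −$135.5B, Government deposits +$47B
Commercial banking system:
  Assets:      Reserves at CB −$135.5B, Securities +$87.5B
  Liabilities: Checkable deposits −$79B, Borrowings from CB +$31B
Change in total bank assets = -$48 billion.

-$48 billion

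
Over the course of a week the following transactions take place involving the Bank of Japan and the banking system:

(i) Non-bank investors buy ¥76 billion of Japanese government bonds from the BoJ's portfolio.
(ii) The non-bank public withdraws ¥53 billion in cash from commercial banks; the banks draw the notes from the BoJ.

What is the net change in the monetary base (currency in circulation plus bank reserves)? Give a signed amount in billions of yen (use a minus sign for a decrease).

Asset sale (to non-banks) ¥76 billion: BoJ balance sheet contracts → −¥76B.
Currency withdrawal ¥53 billion: just a shift between currency and reserves — both are base money → 0.
Net: −76 + 0 = -¥76 billion.

-¥76 billion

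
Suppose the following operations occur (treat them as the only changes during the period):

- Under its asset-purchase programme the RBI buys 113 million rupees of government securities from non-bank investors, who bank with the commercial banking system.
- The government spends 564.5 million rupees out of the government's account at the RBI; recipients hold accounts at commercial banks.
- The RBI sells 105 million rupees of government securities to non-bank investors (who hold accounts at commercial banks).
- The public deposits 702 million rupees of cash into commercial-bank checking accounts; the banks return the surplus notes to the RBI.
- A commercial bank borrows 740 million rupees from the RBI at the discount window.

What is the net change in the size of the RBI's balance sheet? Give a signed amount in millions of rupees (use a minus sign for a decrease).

+748 million

RBI balance sheet:
  Assets:      Securities +8M, Loans to banks +740M
  Liabilities: Bank reserves +2014.5M, Currency in circulation −702M, Government deposits −564.5M
Change in total RBI assets = +748 million.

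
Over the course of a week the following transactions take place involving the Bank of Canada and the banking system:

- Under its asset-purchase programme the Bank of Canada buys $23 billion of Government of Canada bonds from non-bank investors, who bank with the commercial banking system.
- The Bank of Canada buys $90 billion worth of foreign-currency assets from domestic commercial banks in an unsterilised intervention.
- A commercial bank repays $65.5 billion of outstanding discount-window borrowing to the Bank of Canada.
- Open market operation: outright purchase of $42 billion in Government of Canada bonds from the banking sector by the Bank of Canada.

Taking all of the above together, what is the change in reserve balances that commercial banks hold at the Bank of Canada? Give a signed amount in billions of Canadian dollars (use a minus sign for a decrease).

Asset purchase (from non-banks) $23 billion: the Bank of Canada pays by crediting reserve accounts → +$23B.
FX purchase $90 billion: the Bank of Canada pays by crediting reserve accounts → +$90B.
Discount-window repayment $65.5 billion: repayment is debited from reserves → −$65.5B.
OMO purchase (from banks) $42 billion: the Bank of Canada pays by crediting reserve accounts → +$42B.
Net: 23 + 90 − 65.5 + 42 = +$89.5 billion.

+$89.5 billion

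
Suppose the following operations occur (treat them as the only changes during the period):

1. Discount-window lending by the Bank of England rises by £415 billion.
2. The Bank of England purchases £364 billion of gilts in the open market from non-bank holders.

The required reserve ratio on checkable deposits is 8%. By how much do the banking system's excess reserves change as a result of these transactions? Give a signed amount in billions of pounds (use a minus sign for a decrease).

Discount-window loan £415 billion: reserves +£415B, deposits 0.
Asset purchase (from non-banks) £364 billion: reserves +£364B, deposits +£364B.
Totals: Δreserves = +£779B, Δdeposits = +£364B.
Δrequired reserves = 8% × +£364B = +£29.12B.
Δexcess reserves = Δreserves − Δrequired = +£779B − (+£29.12B) = +£749.88 billion.

+£749.88 billion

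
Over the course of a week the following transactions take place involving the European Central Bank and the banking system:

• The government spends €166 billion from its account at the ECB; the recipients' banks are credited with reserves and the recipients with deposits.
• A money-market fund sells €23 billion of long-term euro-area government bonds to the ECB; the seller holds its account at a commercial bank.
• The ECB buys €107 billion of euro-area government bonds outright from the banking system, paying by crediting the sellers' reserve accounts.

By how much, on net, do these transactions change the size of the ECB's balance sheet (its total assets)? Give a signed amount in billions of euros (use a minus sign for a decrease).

Government spending €166 billion: only the composition of liabilities changes → 0.
Asset purchase (from non-banks) €23 billion: an ECB asset is acquired → +€23B.
OMO purchase (from banks) €107 billion: an ECB asset is acquired → +€107B.
Net: 0 + 23 + 107 = +€130 billion.

+€130 billion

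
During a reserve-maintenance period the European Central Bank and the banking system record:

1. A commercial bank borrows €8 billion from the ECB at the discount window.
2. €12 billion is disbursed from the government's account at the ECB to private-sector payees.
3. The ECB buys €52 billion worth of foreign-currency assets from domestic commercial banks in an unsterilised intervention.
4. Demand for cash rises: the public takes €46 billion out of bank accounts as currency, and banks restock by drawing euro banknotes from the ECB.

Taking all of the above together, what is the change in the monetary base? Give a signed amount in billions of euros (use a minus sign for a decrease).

+€72 billion

ECB balance sheet:
  Assets:      Loans to banks +€8B, Foreign assets +€52B
  Liabilities: Bank reserves +€26B, Currency in circulation +€46B, Government deposits −€12B
Monetary base = currency + reserves: +€46B + (+€26B) = +€72 billion.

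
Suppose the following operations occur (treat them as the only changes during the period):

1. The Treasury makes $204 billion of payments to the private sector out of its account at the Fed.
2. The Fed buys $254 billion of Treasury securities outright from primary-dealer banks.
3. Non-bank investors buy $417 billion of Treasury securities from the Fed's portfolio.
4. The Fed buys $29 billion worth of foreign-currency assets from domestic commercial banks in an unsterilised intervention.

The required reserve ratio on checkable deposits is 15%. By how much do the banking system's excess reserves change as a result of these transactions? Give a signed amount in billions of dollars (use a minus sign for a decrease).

Government spending $204 billion: reserves +$204B, deposits +$204B.
OMO purchase (from banks) $254 billion: reserves +$254B, deposits 0.
Asset sale (to non-banks) $417 billion: reserves −$417B, deposits −$417B.
FX purchase $29 billion: reserves +$29B, deposits 0.
Totals: Δreserves = +$70B, Δdeposits = −$213B.
Δrequired reserves = 15% × −$213B = −$31.95B.
Δexcess reserves = Δreserves − Δrequired = +$70B − (−$31.95B) = +$101.95 billion.

+$101.95 billion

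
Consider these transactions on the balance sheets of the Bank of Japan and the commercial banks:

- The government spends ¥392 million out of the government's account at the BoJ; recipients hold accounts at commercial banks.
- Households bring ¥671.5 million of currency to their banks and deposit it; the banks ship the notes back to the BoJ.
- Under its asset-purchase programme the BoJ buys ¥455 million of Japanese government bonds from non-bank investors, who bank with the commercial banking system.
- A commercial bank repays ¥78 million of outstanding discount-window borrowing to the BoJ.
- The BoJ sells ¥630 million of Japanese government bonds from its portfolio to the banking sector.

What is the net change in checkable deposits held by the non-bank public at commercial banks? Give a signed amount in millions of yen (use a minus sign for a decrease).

BoJ balance sheet:
  Assets:      Securities −¥175M, Loans to banks −¥78M
  Liabilities: Bank reserves +¥810.5M, Currency in circulation −¥671.5M, Government deposits −¥392M
Commercial banking system:
  Assets:      Reserves at CB +¥810.5M, Securities +¥630M
  Liabilities: Checkable deposits +¥1518.5M, Borrowings from CB −¥78M
So the change in checkable deposits held by the non-bank public at commercial banks is +¥1518.5 million.

+¥1518.5 million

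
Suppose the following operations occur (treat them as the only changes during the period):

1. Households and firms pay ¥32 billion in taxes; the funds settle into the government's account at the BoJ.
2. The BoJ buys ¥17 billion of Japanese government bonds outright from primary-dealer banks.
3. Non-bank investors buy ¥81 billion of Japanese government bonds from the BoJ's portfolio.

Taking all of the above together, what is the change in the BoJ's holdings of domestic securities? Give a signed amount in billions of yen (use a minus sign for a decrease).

-¥64 billion

Government account inflow ¥32 billion: the BoJ's securities portfolio is untouched → 0.
OMO purchase (from banks) ¥17 billion: securities added to the BoJ's portfolio → +¥17B.
Asset sale (to non-banks) ¥81 billion: securities removed from the BoJ's portfolio → −¥81B.
Net: 0 + 17 − 81 = -¥64 billion.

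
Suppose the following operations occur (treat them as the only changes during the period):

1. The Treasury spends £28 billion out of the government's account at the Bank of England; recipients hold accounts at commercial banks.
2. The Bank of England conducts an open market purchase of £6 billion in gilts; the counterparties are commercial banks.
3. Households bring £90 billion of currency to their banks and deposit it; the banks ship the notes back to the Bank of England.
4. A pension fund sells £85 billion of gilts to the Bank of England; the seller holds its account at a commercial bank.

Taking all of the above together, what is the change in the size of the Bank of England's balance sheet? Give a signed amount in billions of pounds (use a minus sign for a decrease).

Bank of England balance sheet:
  Assets:      Securities +£91B
  Liabilities: Bank reserves +£209B, Currency in circulation −£90B, Government deposits −£28B
Change in total Bank of England assets = +£91 billion.

+£91 billion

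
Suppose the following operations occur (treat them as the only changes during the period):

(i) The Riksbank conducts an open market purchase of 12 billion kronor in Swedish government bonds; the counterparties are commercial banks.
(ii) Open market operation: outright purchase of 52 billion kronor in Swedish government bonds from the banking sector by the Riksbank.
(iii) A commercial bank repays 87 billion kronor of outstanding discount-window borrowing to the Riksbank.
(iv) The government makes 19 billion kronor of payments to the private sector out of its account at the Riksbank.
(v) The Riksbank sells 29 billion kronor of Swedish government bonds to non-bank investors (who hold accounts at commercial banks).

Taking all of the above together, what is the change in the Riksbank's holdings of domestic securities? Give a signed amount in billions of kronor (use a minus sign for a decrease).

+35 billion

Riksbank balance sheet:
  Assets:      Securities +35B, Loans to banks −87B
  Liabilities: Bank reserves −33B, Government deposits −19B
Commercial banking system:
  Assets:      Reserves at CB −33B, Securities −64B
  Liabilities: Checkable deposits −10B, Borrowings from CB −87B
So the change in the Riksbank's holdings of domestic securities is +35 billion.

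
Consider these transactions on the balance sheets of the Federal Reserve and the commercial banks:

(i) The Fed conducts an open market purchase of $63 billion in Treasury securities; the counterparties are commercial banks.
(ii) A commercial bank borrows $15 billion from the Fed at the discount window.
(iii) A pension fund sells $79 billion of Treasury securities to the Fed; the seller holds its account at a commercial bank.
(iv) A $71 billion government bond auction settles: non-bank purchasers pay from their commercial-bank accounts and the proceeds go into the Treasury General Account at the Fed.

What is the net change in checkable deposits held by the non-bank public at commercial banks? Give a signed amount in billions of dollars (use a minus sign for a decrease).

+$8 billion

Fed balance sheet:
  Assets:      Securities +$142B, Loans to banks +$15B
  Liabilities: Bank reserves +$86B, Government deposits +$71B
Commercial banking system:
  Assets:      Reserves at CB +$86B, Securities −$63B
  Liabilities: Checkable deposits +$8B, Borrowings from CB +$15B
So the change in checkable deposits held by the non-bank public at commercial banks is +$8 billion.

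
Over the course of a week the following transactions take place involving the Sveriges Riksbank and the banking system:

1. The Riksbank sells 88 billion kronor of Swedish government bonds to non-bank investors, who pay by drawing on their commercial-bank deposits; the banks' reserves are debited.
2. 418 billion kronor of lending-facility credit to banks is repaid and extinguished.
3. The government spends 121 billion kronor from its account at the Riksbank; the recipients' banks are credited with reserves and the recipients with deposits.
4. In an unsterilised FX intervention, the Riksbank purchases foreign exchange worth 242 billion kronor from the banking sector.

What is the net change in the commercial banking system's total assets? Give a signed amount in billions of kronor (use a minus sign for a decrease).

-385 billion

Asset sale (to non-banks) 88 billion kronor: bank balance sheets shrink → −88B.
Discount-window repayment 418 billion kronor: bank balance sheets shrink → −418B.
Government spending 121 billion kronor: bank balance sheets expand → +121B.
FX purchase 242 billion kronor: just an asset swap on bank balance sheets → 0.
Net: −88 − 418 + 121 + 0 = -385 billion.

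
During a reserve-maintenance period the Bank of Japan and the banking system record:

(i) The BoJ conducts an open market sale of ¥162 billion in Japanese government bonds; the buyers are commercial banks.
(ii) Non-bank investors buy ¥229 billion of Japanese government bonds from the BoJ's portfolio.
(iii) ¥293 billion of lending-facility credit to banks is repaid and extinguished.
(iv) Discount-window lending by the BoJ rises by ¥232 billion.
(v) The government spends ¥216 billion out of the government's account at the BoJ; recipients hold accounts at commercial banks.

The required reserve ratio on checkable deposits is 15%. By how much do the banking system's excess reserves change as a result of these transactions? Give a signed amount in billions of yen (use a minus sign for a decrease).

-¥234.05 billion

OMO sale (to banks) ¥162 billion: reserves −¥162B, deposits 0.
Asset sale (to non-banks) ¥229 billion: reserves −¥229B, deposits −¥229B.
Discount-window repayment ¥293 billion: reserves −¥293B, deposits 0.
Discount-window loan ¥232 billion: reserves +¥232B, deposits 0.
Government spending ¥216 billion: reserves +¥216B, deposits +¥216B.
Totals: Δreserves = −¥236B, Δdeposits = −¥13B.
Δrequired reserves = 15% × −¥13B = −¥1.95B.
Δexcess reserves = Δreserves − Δrequired = −¥236B − (−¥1.95B) = -¥234.05 billion.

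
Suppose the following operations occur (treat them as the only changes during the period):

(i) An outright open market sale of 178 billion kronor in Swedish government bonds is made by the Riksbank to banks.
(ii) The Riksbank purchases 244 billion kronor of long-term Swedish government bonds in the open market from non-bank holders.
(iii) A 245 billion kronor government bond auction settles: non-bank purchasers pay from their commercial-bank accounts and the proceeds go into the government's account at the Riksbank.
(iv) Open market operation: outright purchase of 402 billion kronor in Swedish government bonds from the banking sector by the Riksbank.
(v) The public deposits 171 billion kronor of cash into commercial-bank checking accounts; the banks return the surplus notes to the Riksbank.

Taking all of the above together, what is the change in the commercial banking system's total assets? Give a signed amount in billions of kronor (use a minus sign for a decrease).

+170 billion

Riksbank balance sheet:
  Assets:      Securities +468B
  Liabilities: Bank reserves +394B, Currency in circulation −171B, Government deposits +245B
Commercial banking system:
  Assets:      Reserves at CB +394B, Securities −224B
  Liabilities: Checkable deposits +170B
Change in total bank assets = +170 billion.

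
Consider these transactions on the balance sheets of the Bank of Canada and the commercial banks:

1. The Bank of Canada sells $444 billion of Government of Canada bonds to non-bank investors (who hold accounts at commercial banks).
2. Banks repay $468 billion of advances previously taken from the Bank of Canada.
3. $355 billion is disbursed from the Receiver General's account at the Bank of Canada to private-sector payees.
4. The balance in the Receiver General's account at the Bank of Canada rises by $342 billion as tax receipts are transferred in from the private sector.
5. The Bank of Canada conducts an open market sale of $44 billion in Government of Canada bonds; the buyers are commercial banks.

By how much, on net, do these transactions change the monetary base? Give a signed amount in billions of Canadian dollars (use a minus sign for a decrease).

Asset sale (to non-banks) $444 billion: Bank of Canada balance sheet contracts → −$444B.
Discount-window repayment $468 billion: Bank of Canada balance sheet contracts → −$468B.
Government spending $355 billion: a non-base liability converts back to reserves → +$355B.
Government account inflow $342 billion: reserves shift to a non-base liability → −$342B.
OMO sale (to banks) $44 billion: Bank of Canada balance sheet contracts → −$44B.
Net: −444 − 468 + 355 − 342 − 44 = -$943 billion.

-$943 billion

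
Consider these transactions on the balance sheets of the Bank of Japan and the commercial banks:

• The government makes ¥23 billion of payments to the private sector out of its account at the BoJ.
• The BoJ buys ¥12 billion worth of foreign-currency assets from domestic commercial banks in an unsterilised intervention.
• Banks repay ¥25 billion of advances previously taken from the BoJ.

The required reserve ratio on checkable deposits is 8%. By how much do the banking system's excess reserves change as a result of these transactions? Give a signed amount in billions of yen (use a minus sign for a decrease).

+¥8.16 billion

Government spending ¥23 billion: reserves +¥23B, deposits +¥23B.
FX purchase ¥12 billion: reserves +¥12B, deposits 0.
Discount-window repayment ¥25 billion: reserves −¥25B, deposits 0.
Totals: Δreserves = +¥10B, Δdeposits = +¥23B.
Δrequired reserves = 8% × +¥23B = +¥1.84B.
Δexcess reserves = Δreserves − Δrequired = +¥10B − (+¥1.84B) = +¥8.16 billion.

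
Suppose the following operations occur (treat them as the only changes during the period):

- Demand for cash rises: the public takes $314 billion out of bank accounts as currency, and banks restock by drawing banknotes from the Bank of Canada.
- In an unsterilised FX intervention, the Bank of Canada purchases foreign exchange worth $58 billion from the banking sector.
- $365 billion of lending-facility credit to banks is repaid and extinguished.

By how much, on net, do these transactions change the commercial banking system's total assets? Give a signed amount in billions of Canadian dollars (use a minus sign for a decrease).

Currency withdrawal $314 billion: bank balance sheets shrink → −$314B.
FX purchase $58 billion: just an asset swap on bank balance sheets → 0.
Discount-window repayment $365 billion: bank balance sheets shrink → −$365B.
Net: −314 + 0 − 365 = -$679 billion.

-$679 billion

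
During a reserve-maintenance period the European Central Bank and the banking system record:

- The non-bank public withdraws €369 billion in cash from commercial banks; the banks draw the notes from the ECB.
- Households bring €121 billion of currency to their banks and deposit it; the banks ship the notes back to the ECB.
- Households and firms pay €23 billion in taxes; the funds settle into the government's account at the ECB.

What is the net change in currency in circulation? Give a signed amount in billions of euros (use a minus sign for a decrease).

ECB balance sheet:
  Assets:      no change
  Liabilities: Bank reserves −€271B, Currency in circulation +€248B, Government deposits +€23B
So the change in currency in circulation is +€248 billion.

+€248 billion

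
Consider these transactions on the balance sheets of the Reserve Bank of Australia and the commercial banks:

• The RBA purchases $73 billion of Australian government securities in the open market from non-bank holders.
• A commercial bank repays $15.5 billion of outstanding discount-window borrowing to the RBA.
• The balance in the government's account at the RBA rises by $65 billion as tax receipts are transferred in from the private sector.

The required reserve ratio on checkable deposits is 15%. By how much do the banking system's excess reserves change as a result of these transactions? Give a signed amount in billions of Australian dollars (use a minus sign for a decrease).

-$8.7 billion

Asset purchase (from non-banks) $73 billion: reserves +$73B, deposits +$73B.
Discount-window repayment $15.5 billion: reserves −$15.5B, deposits 0.
Government account inflow $65 billion: reserves −$65B, deposits −$65B.
Totals: Δreserves = −$7.5B, Δdeposits = +$8B.
Δrequired reserves = 15% × +$8B = +$1.2B.
Δexcess reserves = Δreserves − Δrequired = −$7.5B − (+$1.2B) = -$8.7 billion.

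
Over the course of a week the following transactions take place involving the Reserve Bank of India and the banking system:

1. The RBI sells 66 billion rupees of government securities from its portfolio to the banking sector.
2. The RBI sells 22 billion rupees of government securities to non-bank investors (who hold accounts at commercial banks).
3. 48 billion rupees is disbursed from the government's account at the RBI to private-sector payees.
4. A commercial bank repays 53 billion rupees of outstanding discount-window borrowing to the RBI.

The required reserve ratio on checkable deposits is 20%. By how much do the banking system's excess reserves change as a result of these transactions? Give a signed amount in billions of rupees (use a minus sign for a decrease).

-98.2 billion

OMO sale (to banks) 66 billion rupees: reserves −66B, deposits 0.
Asset sale (to non-banks) 22 billion rupees: reserves −22B, deposits −22B.
Government spending 48 billion rupees: reserves +48B, deposits +48B.
Discount-window repayment 53 billion rupees: reserves −53B, deposits 0.
Totals: Δreserves = −93B, Δdeposits = +26B.
Δrequired reserves = 20% × +26B = +5.2B.
Δexcess reserves = Δreserves − Δrequired = −93B − (+5.2B) = -98.2 billion.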